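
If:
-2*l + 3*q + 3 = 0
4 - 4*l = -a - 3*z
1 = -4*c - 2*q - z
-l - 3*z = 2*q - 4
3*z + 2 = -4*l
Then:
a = -202/5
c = 5/12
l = -24/5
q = -21/5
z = 86/15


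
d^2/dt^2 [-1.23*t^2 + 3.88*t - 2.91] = -2.46000000000000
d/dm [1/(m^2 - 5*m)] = (5 - 2*m)/(m^2*(m - 5)^2)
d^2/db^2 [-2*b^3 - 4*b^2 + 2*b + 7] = -12*b - 8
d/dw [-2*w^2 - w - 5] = -4*w - 1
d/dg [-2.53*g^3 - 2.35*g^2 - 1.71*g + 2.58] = -7.59*g^2 - 4.7*g - 1.71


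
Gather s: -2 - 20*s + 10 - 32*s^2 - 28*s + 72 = -32*s^2 - 48*s + 80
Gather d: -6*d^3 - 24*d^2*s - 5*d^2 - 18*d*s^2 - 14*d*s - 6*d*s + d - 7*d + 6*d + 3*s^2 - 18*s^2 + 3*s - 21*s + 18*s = -6*d^3 + d^2*(-24*s - 5) + d*(-18*s^2 - 20*s) - 15*s^2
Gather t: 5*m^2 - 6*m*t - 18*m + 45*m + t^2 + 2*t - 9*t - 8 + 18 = 5*m^2 + 27*m + t^2 + t*(-6*m - 7) + 10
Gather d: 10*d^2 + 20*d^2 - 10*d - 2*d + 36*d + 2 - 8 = 30*d^2 + 24*d - 6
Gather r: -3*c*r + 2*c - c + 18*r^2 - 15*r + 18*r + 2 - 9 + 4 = c + 18*r^2 + r*(3 - 3*c) - 3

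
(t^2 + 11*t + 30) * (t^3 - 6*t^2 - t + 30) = t^5 + 5*t^4 - 37*t^3 - 161*t^2 + 300*t + 900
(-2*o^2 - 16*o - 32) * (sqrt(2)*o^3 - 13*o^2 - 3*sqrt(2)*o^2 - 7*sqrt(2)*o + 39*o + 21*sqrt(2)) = -2*sqrt(2)*o^5 - 10*sqrt(2)*o^4 + 26*o^4 + 30*sqrt(2)*o^3 + 130*o^3 - 208*o^2 + 166*sqrt(2)*o^2 - 1248*o - 112*sqrt(2)*o - 672*sqrt(2)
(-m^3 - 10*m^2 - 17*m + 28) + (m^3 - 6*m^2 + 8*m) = -16*m^2 - 9*m + 28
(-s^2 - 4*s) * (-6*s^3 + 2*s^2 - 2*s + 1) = 6*s^5 + 22*s^4 - 6*s^3 + 7*s^2 - 4*s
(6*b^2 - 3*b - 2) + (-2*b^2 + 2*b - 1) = 4*b^2 - b - 3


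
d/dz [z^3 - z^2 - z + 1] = 3*z^2 - 2*z - 1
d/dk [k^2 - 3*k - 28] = 2*k - 3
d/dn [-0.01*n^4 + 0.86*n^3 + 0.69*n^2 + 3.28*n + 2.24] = -0.04*n^3 + 2.58*n^2 + 1.38*n + 3.28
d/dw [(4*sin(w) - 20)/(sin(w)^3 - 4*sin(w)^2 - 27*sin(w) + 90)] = 4*(-2*sin(w)^3 + 19*sin(w)^2 - 40*sin(w) - 45)*cos(w)/(sin(w)^3 - 4*sin(w)^2 - 27*sin(w) + 90)^2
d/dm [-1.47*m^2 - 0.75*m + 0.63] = -2.94*m - 0.75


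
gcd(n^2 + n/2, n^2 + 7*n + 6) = 1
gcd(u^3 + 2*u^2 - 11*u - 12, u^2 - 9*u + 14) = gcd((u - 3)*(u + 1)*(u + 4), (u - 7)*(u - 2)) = 1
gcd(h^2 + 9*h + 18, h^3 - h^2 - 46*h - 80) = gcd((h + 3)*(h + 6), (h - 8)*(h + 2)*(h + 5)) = 1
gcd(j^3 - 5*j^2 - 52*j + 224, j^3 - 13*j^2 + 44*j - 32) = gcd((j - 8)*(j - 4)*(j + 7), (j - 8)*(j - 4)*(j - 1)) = j^2 - 12*j + 32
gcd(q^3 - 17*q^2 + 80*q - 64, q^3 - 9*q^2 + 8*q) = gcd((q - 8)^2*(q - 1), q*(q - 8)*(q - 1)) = q^2 - 9*q + 8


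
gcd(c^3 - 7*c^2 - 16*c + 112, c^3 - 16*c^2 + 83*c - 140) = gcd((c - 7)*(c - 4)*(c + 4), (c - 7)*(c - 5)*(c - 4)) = c^2 - 11*c + 28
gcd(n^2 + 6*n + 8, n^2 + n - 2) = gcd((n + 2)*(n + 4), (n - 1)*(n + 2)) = n + 2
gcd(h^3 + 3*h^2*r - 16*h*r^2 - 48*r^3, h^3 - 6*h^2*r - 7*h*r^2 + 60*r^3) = -h^2 + h*r + 12*r^2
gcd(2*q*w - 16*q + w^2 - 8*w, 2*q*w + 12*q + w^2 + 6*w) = 2*q + w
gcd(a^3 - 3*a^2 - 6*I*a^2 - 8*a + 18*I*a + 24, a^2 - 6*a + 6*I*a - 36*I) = 1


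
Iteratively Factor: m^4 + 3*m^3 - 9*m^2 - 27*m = (m + 3)*(m^3 - 9*m) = (m - 3)*(m + 3)*(m^2 + 3*m) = m*(m - 3)*(m + 3)*(m + 3)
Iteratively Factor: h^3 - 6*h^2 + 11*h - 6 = (h - 3)*(h^2 - 3*h + 2) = (h - 3)*(h - 1)*(h - 2)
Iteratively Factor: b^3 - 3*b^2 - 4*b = (b)*(b^2 - 3*b - 4) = b*(b - 4)*(b + 1)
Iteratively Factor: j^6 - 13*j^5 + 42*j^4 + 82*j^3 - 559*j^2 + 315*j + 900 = (j + 3)*(j^5 - 16*j^4 + 90*j^3 - 188*j^2 + 5*j + 300) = (j - 5)*(j + 3)*(j^4 - 11*j^3 + 35*j^2 - 13*j - 60) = (j - 5)^2*(j + 3)*(j^3 - 6*j^2 + 5*j + 12) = (j - 5)^2*(j + 1)*(j + 3)*(j^2 - 7*j + 12) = (j - 5)^2*(j - 3)*(j + 1)*(j + 3)*(j - 4)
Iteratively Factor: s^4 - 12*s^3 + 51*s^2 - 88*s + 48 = (s - 4)*(s^3 - 8*s^2 + 19*s - 12) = (s - 4)*(s - 1)*(s^2 - 7*s + 12) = (s - 4)*(s - 3)*(s - 1)*(s - 4)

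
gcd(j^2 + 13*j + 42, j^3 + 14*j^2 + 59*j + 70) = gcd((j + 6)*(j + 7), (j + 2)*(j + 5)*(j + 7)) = j + 7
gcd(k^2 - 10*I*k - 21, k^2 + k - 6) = 1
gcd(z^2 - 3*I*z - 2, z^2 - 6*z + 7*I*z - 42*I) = 1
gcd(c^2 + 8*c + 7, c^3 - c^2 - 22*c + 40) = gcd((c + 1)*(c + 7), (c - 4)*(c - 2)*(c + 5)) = 1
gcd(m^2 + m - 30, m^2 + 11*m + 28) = 1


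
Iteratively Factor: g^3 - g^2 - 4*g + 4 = (g - 2)*(g^2 + g - 2) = (g - 2)*(g + 2)*(g - 1)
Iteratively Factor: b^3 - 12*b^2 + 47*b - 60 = (b - 4)*(b^2 - 8*b + 15) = (b - 5)*(b - 4)*(b - 3)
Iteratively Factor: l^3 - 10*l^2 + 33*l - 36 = (l - 3)*(l^2 - 7*l + 12) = (l - 3)^2*(l - 4)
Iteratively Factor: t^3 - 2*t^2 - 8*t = (t - 4)*(t^2 + 2*t) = (t - 4)*(t + 2)*(t)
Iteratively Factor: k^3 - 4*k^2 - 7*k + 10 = (k - 1)*(k^2 - 3*k - 10) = (k - 5)*(k - 1)*(k + 2)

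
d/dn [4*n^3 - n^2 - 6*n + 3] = 12*n^2 - 2*n - 6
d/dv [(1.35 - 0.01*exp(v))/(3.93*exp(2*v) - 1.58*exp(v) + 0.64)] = (0.0393*exp(2*v) - 10.611*exp(v) + 2.1266)*exp(v)/(15.4449*exp(4*v) - 12.4188*exp(3*v) + 7.5268*exp(2*v) - 2.0224*exp(v) + 0.4096)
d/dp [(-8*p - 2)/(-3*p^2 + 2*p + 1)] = 4*(-6*p^2 - 3*p - 1)/(9*p^4 - 12*p^3 - 2*p^2 + 4*p + 1)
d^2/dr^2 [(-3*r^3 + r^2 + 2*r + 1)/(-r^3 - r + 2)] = 2*(-r^6 - 15*r^5 + 33*r^4 - 9*r^3 - 45*r^2 + 30*r - 9)/(r^9 + 3*r^7 - 6*r^6 + 3*r^5 - 12*r^4 + 13*r^3 - 6*r^2 + 12*r - 8)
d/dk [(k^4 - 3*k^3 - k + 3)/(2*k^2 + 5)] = (4*k^5 - 6*k^4 + 20*k^3 - 43*k^2 - 12*k - 5)/(4*k^4 + 20*k^2 + 25)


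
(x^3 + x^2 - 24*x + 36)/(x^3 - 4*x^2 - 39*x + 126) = (x - 2)/(x - 7)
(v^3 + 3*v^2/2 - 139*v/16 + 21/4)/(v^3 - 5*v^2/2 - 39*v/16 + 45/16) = (4*v^2 + 9*v - 28)/(4*v^2 - 7*v - 15)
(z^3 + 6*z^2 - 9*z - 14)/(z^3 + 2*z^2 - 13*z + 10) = (z^2 + 8*z + 7)/(z^2 + 4*z - 5)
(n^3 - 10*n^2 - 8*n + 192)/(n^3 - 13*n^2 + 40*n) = (n^2 - 2*n - 24)/(n*(n - 5))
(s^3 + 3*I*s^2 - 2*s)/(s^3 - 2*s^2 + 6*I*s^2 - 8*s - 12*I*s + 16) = s*(s + I)/(s^2 + 2*s*(-1 + 2*I) - 8*I)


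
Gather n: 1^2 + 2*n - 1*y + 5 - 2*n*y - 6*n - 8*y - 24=n*(-2*y - 4) - 9*y - 18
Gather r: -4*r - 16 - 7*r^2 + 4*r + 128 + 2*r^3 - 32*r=2*r^3 - 7*r^2 - 32*r + 112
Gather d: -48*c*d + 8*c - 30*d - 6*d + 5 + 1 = 8*c + d*(-48*c - 36) + 6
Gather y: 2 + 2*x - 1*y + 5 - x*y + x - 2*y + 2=3*x + y*(-x - 3) + 9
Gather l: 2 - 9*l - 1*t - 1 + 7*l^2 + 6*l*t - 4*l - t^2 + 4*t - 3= 7*l^2 + l*(6*t - 13) - t^2 + 3*t - 2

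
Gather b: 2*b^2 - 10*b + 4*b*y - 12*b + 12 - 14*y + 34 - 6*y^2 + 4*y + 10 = 2*b^2 + b*(4*y - 22) - 6*y^2 - 10*y + 56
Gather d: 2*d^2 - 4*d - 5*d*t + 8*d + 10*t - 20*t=2*d^2 + d*(4 - 5*t) - 10*t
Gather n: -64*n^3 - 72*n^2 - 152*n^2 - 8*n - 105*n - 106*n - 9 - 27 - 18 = -64*n^3 - 224*n^2 - 219*n - 54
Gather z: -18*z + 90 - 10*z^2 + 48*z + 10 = -10*z^2 + 30*z + 100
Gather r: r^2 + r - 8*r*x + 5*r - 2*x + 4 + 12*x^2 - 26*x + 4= r^2 + r*(6 - 8*x) + 12*x^2 - 28*x + 8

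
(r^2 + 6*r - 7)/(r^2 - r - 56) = (r - 1)/(r - 8)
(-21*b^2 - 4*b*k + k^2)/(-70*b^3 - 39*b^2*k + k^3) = (3*b + k)/(10*b^2 + 7*b*k + k^2)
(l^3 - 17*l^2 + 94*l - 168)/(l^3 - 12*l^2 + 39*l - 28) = (l - 6)/(l - 1)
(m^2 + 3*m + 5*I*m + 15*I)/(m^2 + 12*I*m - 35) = (m + 3)/(m + 7*I)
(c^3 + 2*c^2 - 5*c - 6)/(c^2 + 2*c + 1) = (c^2 + c - 6)/(c + 1)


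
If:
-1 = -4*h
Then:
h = 1/4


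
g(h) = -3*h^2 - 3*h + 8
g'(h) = -6*h - 3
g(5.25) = -90.44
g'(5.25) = -34.50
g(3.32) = -35.03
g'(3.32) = -22.92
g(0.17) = 7.40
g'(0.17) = -4.02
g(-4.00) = -28.00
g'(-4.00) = 21.00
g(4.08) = -54.18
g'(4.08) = -27.48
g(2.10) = -11.53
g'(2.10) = -15.60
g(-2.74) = -6.30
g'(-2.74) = 13.44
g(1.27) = -0.65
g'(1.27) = -10.62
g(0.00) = 8.00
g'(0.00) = -3.00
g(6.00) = -118.00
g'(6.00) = -39.00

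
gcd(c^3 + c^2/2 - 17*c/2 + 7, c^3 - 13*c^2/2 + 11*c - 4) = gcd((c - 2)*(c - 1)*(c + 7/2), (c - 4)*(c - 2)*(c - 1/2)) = c - 2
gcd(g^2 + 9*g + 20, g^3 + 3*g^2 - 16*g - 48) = g + 4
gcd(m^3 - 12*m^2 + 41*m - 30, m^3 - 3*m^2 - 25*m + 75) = m - 5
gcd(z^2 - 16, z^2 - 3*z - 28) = z + 4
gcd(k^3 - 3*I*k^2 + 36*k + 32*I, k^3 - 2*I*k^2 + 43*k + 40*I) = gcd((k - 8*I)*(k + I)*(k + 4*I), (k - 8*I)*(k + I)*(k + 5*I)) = k^2 - 7*I*k + 8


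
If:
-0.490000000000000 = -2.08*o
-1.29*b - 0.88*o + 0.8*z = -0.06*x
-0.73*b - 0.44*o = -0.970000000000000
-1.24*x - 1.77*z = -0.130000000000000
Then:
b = 1.19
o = 0.24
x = -3.36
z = 2.42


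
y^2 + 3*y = y*(y + 3)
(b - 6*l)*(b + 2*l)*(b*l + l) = b^3*l - 4*b^2*l^2 + b^2*l - 12*b*l^3 - 4*b*l^2 - 12*l^3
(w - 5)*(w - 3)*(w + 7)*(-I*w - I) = -I*w^4 + 42*I*w^2 - 64*I*w - 105*I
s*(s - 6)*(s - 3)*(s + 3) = s^4 - 6*s^3 - 9*s^2 + 54*s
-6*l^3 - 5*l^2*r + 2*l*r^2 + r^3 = (-2*l + r)*(l + r)*(3*l + r)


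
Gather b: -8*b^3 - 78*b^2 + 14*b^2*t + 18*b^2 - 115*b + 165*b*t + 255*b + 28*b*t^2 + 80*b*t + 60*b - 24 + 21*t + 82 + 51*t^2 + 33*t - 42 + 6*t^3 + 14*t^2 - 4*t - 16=-8*b^3 + b^2*(14*t - 60) + b*(28*t^2 + 245*t + 200) + 6*t^3 + 65*t^2 + 50*t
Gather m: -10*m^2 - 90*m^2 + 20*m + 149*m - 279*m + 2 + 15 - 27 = -100*m^2 - 110*m - 10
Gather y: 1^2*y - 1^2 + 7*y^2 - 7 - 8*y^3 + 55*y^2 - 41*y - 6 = -8*y^3 + 62*y^2 - 40*y - 14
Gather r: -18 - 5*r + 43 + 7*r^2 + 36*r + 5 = 7*r^2 + 31*r + 30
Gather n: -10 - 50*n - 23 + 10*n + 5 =-40*n - 28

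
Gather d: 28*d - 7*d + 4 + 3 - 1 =21*d + 6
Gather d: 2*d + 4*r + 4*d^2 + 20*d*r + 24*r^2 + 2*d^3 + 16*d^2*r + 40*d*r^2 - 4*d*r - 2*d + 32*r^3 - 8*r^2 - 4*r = 2*d^3 + d^2*(16*r + 4) + d*(40*r^2 + 16*r) + 32*r^3 + 16*r^2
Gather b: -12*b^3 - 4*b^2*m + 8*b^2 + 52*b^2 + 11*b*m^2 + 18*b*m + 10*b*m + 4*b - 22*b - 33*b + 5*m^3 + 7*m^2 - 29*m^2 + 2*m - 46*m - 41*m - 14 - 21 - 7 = -12*b^3 + b^2*(60 - 4*m) + b*(11*m^2 + 28*m - 51) + 5*m^3 - 22*m^2 - 85*m - 42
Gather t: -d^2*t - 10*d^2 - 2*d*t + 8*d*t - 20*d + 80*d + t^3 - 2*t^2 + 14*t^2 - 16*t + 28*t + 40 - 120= -10*d^2 + 60*d + t^3 + 12*t^2 + t*(-d^2 + 6*d + 12) - 80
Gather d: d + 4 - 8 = d - 4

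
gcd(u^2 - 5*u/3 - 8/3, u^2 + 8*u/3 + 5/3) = u + 1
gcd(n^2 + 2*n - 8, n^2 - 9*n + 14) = n - 2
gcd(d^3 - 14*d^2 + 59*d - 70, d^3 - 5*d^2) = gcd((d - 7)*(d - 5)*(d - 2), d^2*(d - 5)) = d - 5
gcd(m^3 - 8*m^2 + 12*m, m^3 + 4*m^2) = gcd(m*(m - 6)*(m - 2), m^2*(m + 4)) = m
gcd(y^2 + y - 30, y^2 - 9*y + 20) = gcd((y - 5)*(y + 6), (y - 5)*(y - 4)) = y - 5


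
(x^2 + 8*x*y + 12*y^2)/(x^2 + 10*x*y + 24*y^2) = (x + 2*y)/(x + 4*y)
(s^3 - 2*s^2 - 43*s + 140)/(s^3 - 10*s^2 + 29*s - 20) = (s + 7)/(s - 1)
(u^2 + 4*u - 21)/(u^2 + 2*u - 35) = (u - 3)/(u - 5)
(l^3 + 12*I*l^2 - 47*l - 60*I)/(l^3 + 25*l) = (l^2 + 7*I*l - 12)/(l*(l - 5*I))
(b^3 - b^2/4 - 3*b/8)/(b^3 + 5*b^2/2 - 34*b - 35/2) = b*(4*b - 3)/(4*(b^2 + 2*b - 35))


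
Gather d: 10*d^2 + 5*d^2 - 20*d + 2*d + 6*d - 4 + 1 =15*d^2 - 12*d - 3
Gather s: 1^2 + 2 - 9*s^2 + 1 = 4 - 9*s^2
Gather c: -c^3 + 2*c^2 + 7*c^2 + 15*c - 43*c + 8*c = -c^3 + 9*c^2 - 20*c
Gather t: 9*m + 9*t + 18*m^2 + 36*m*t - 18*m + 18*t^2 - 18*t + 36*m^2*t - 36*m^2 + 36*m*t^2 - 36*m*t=-18*m^2 - 9*m + t^2*(36*m + 18) + t*(36*m^2 - 9)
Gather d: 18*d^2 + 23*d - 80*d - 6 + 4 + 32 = 18*d^2 - 57*d + 30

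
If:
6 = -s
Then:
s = -6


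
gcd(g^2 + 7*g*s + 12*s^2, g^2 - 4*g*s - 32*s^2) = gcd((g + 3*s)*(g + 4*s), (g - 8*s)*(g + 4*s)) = g + 4*s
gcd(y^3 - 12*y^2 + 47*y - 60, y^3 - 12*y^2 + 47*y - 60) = y^3 - 12*y^2 + 47*y - 60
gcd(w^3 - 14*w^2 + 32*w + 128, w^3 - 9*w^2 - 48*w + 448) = w^2 - 16*w + 64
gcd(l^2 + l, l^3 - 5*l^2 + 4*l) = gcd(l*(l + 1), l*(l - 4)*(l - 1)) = l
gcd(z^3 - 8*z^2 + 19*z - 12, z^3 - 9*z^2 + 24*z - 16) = z^2 - 5*z + 4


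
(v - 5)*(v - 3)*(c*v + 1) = c*v^3 - 8*c*v^2 + 15*c*v + v^2 - 8*v + 15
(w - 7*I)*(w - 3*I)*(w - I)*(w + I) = w^4 - 10*I*w^3 - 20*w^2 - 10*I*w - 21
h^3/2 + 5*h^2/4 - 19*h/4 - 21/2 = (h/2 + 1)*(h - 3)*(h + 7/2)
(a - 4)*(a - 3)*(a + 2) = a^3 - 5*a^2 - 2*a + 24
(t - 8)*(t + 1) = t^2 - 7*t - 8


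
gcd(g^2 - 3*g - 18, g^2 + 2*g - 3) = g + 3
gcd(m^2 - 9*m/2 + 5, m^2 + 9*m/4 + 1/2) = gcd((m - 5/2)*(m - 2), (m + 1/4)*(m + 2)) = 1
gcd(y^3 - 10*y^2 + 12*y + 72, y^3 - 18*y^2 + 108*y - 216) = y^2 - 12*y + 36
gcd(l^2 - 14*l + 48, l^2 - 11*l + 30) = l - 6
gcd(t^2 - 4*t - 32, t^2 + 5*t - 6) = 1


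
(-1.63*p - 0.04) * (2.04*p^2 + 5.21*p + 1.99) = -3.3252*p^3 - 8.5739*p^2 - 3.4521*p - 0.0796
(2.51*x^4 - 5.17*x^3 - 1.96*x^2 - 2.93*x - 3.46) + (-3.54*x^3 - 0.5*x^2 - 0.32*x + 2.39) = 2.51*x^4 - 8.71*x^3 - 2.46*x^2 - 3.25*x - 1.07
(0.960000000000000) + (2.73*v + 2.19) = 2.73*v + 3.15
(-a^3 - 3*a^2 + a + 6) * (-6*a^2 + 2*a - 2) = 6*a^5 + 16*a^4 - 10*a^3 - 28*a^2 + 10*a - 12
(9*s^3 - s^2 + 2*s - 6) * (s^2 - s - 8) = 9*s^5 - 10*s^4 - 69*s^3 - 10*s + 48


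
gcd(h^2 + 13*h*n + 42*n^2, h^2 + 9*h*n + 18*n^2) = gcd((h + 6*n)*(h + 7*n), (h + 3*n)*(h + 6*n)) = h + 6*n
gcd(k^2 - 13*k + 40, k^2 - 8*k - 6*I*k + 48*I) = k - 8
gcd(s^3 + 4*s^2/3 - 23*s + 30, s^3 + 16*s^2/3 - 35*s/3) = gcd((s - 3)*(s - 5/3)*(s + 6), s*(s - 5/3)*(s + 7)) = s - 5/3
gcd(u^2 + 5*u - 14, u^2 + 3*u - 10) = u - 2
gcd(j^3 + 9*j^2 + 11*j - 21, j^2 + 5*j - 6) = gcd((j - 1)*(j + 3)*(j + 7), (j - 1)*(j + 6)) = j - 1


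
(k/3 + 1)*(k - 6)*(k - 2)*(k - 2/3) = k^4/3 - 17*k^3/9 - 26*k^2/9 + 44*k/3 - 8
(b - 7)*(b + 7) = b^2 - 49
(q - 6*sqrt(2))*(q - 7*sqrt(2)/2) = q^2 - 19*sqrt(2)*q/2 + 42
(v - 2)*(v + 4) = v^2 + 2*v - 8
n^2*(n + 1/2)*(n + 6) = n^4 + 13*n^3/2 + 3*n^2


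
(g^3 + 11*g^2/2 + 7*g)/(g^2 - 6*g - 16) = g*(2*g + 7)/(2*(g - 8))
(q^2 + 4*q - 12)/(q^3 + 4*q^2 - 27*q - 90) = (q - 2)/(q^2 - 2*q - 15)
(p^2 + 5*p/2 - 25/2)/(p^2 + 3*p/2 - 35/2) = (2*p - 5)/(2*p - 7)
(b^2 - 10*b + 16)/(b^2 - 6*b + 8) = (b - 8)/(b - 4)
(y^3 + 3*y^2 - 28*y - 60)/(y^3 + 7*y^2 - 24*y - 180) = (y + 2)/(y + 6)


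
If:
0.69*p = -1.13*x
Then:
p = -1.63768115942029*x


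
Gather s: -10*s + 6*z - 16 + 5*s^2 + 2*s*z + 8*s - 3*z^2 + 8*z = 5*s^2 + s*(2*z - 2) - 3*z^2 + 14*z - 16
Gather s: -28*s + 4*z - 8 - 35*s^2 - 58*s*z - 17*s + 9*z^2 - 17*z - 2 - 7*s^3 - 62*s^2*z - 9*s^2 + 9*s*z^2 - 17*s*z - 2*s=-7*s^3 + s^2*(-62*z - 44) + s*(9*z^2 - 75*z - 47) + 9*z^2 - 13*z - 10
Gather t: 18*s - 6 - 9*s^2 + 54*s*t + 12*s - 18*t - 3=-9*s^2 + 30*s + t*(54*s - 18) - 9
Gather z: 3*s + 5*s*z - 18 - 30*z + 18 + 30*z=5*s*z + 3*s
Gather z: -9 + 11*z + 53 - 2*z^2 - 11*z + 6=50 - 2*z^2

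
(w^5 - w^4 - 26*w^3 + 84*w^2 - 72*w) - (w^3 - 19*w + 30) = w^5 - w^4 - 27*w^3 + 84*w^2 - 53*w - 30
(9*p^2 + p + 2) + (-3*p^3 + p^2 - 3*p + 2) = -3*p^3 + 10*p^2 - 2*p + 4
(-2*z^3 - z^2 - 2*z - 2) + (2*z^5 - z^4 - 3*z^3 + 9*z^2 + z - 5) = 2*z^5 - z^4 - 5*z^3 + 8*z^2 - z - 7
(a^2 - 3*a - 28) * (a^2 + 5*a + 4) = a^4 + 2*a^3 - 39*a^2 - 152*a - 112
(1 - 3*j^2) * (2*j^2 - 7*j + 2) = -6*j^4 + 21*j^3 - 4*j^2 - 7*j + 2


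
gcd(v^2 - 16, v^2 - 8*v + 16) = v - 4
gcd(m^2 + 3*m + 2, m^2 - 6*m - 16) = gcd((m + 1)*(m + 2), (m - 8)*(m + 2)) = m + 2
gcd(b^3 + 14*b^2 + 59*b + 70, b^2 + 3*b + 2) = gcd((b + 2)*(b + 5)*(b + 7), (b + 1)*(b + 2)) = b + 2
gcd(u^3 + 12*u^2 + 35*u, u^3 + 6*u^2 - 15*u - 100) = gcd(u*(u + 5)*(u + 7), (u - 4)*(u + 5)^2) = u + 5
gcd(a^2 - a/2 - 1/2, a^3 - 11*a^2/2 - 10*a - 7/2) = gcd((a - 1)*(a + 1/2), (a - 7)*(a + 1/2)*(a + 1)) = a + 1/2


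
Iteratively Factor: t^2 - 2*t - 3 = (t + 1)*(t - 3)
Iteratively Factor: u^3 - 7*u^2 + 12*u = (u - 4)*(u^2 - 3*u) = u*(u - 4)*(u - 3)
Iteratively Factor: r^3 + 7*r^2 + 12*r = (r + 4)*(r^2 + 3*r) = (r + 3)*(r + 4)*(r)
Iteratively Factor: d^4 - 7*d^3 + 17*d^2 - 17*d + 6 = (d - 2)*(d^3 - 5*d^2 + 7*d - 3) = (d - 2)*(d - 1)*(d^2 - 4*d + 3) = (d - 2)*(d - 1)^2*(d - 3)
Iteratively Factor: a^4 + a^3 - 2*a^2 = (a)*(a^3 + a^2 - 2*a) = a^2*(a^2 + a - 2) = a^2*(a - 1)*(a + 2)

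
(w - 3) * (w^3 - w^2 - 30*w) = w^4 - 4*w^3 - 27*w^2 + 90*w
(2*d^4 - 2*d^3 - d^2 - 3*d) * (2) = 4*d^4 - 4*d^3 - 2*d^2 - 6*d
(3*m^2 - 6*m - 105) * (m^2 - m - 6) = 3*m^4 - 9*m^3 - 117*m^2 + 141*m + 630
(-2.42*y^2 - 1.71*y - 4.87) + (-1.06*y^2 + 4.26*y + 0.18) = -3.48*y^2 + 2.55*y - 4.69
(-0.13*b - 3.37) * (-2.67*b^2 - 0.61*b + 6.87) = 0.3471*b^3 + 9.0772*b^2 + 1.1626*b - 23.1519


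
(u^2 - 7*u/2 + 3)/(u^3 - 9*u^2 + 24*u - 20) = (u - 3/2)/(u^2 - 7*u + 10)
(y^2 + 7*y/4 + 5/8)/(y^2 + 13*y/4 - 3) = (8*y^2 + 14*y + 5)/(2*(4*y^2 + 13*y - 12))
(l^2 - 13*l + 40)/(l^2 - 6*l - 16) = (l - 5)/(l + 2)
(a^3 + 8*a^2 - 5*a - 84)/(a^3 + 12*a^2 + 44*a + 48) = (a^2 + 4*a - 21)/(a^2 + 8*a + 12)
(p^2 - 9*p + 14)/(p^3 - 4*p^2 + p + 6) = (p - 7)/(p^2 - 2*p - 3)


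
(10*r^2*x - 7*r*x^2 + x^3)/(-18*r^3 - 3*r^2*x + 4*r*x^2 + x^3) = x*(-5*r + x)/(9*r^2 + 6*r*x + x^2)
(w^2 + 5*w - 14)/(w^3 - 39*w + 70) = 1/(w - 5)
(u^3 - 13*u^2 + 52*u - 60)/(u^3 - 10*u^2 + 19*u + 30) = (u - 2)/(u + 1)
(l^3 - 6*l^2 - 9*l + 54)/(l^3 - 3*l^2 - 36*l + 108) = (l + 3)/(l + 6)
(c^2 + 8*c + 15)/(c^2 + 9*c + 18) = (c + 5)/(c + 6)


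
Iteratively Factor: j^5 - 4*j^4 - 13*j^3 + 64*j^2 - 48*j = (j - 1)*(j^4 - 3*j^3 - 16*j^2 + 48*j) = (j - 3)*(j - 1)*(j^3 - 16*j) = j*(j - 3)*(j - 1)*(j^2 - 16) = j*(j - 3)*(j - 1)*(j + 4)*(j - 4)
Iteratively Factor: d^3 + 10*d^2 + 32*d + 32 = (d + 4)*(d^2 + 6*d + 8) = (d + 2)*(d + 4)*(d + 4)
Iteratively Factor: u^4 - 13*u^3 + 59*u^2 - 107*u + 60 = (u - 5)*(u^3 - 8*u^2 + 19*u - 12) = (u - 5)*(u - 1)*(u^2 - 7*u + 12) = (u - 5)*(u - 4)*(u - 1)*(u - 3)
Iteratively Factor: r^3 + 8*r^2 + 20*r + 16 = (r + 2)*(r^2 + 6*r + 8) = (r + 2)*(r + 4)*(r + 2)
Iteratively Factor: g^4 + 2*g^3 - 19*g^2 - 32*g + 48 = (g + 4)*(g^3 - 2*g^2 - 11*g + 12) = (g + 3)*(g + 4)*(g^2 - 5*g + 4) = (g - 1)*(g + 3)*(g + 4)*(g - 4)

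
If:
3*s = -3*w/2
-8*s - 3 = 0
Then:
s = -3/8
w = 3/4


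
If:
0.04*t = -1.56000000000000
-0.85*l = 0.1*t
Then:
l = 4.59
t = -39.00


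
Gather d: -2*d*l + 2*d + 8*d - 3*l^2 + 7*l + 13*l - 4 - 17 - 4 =d*(10 - 2*l) - 3*l^2 + 20*l - 25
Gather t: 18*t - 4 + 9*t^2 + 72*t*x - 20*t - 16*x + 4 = 9*t^2 + t*(72*x - 2) - 16*x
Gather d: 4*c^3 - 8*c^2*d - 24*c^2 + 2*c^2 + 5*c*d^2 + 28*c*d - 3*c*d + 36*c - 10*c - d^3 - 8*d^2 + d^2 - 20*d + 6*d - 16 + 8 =4*c^3 - 22*c^2 + 26*c - d^3 + d^2*(5*c - 7) + d*(-8*c^2 + 25*c - 14) - 8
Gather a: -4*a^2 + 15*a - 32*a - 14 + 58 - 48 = -4*a^2 - 17*a - 4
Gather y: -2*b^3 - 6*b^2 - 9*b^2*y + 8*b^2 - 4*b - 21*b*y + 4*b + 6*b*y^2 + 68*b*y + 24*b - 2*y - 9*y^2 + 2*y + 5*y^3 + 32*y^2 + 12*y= -2*b^3 + 2*b^2 + 24*b + 5*y^3 + y^2*(6*b + 23) + y*(-9*b^2 + 47*b + 12)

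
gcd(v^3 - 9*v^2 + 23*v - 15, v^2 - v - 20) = v - 5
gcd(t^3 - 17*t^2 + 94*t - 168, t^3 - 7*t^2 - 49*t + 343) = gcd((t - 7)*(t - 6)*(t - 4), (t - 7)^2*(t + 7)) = t - 7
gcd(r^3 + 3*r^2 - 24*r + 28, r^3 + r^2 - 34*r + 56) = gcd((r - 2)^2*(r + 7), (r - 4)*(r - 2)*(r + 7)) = r^2 + 5*r - 14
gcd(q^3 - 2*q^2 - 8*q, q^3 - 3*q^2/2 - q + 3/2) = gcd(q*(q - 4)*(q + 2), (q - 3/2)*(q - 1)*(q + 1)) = 1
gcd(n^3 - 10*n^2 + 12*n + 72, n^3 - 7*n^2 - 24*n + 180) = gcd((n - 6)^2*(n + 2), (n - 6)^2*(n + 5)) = n^2 - 12*n + 36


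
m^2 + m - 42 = (m - 6)*(m + 7)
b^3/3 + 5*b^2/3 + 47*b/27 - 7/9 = (b/3 + 1)*(b - 1/3)*(b + 7/3)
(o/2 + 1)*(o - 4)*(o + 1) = o^3/2 - o^2/2 - 5*o - 4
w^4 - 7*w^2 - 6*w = w*(w - 3)*(w + 1)*(w + 2)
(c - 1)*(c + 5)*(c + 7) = c^3 + 11*c^2 + 23*c - 35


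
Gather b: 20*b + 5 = 20*b + 5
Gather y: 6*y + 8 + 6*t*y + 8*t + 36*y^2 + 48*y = 8*t + 36*y^2 + y*(6*t + 54) + 8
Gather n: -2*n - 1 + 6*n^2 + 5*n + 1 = 6*n^2 + 3*n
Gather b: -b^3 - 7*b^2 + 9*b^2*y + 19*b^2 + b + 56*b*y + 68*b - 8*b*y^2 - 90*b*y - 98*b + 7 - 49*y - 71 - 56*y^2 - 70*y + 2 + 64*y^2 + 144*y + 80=-b^3 + b^2*(9*y + 12) + b*(-8*y^2 - 34*y - 29) + 8*y^2 + 25*y + 18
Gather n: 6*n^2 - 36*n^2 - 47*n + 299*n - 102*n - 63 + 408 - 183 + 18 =-30*n^2 + 150*n + 180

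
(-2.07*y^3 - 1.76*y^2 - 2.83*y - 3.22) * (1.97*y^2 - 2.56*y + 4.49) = -4.0779*y^5 + 1.832*y^4 - 10.3638*y^3 - 7.001*y^2 - 4.4635*y - 14.4578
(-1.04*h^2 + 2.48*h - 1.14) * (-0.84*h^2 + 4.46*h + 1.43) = 0.8736*h^4 - 6.7216*h^3 + 10.5312*h^2 - 1.538*h - 1.6302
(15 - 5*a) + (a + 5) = 20 - 4*a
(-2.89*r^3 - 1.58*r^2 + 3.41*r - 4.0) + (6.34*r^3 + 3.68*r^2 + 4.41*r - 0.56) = 3.45*r^3 + 2.1*r^2 + 7.82*r - 4.56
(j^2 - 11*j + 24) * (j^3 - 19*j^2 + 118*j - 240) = j^5 - 30*j^4 + 351*j^3 - 1994*j^2 + 5472*j - 5760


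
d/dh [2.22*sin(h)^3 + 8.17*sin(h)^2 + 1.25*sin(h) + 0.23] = (6.66*sin(h)^2 + 16.34*sin(h) + 1.25)*cos(h)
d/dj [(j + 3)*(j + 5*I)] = 2*j + 3 + 5*I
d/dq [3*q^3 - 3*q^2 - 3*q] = 9*q^2 - 6*q - 3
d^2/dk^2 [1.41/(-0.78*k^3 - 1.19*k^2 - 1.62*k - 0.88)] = ((6.5988*k + 3.3558)*(0.78*k^3 + 1.19*k^2 + 1.62*k + 0.88) - 1.41*(2.34*k^2 + 2.38*k + 1.62)*(4.68*k^2 + 4.76*k + 3.24))/(0.78*k^3 + 1.19*k^2 + 1.62*k + 0.88)^3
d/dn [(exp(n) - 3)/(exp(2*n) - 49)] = (-2*(exp(n) - 3)*exp(n) + exp(2*n) - 49)*exp(n)/(exp(2*n) - 49)^2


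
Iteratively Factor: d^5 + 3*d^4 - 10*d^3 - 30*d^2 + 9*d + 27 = (d - 3)*(d^4 + 6*d^3 + 8*d^2 - 6*d - 9) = (d - 3)*(d - 1)*(d^3 + 7*d^2 + 15*d + 9) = (d - 3)*(d - 1)*(d + 3)*(d^2 + 4*d + 3) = (d - 3)*(d - 1)*(d + 3)^2*(d + 1)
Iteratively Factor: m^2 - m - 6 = (m - 3)*(m + 2)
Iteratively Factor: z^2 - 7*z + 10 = (z - 2)*(z - 5)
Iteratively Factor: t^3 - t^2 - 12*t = (t + 3)*(t^2 - 4*t) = (t - 4)*(t + 3)*(t)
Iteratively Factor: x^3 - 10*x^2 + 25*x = (x - 5)*(x^2 - 5*x) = (x - 5)^2*(x)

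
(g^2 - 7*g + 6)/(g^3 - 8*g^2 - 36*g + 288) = (g - 1)/(g^2 - 2*g - 48)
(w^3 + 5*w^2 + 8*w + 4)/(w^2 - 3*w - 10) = (w^2 + 3*w + 2)/(w - 5)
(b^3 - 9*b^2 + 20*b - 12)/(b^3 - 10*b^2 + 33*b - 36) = (b^3 - 9*b^2 + 20*b - 12)/(b^3 - 10*b^2 + 33*b - 36)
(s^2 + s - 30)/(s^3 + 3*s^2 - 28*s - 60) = 1/(s + 2)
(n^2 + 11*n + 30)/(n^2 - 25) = (n + 6)/(n - 5)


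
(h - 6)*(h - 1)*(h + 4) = h^3 - 3*h^2 - 22*h + 24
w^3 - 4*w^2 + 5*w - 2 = (w - 2)*(w - 1)^2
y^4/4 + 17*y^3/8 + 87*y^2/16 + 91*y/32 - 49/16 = (y/4 + 1/2)*(y - 1/2)*(y + 7/2)^2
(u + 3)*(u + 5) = u^2 + 8*u + 15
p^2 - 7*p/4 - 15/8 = (p - 5/2)*(p + 3/4)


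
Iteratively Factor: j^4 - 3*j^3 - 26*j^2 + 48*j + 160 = (j - 5)*(j^3 + 2*j^2 - 16*j - 32) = (j - 5)*(j - 4)*(j^2 + 6*j + 8) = (j - 5)*(j - 4)*(j + 4)*(j + 2)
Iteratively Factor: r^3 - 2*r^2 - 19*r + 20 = (r + 4)*(r^2 - 6*r + 5) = (r - 1)*(r + 4)*(r - 5)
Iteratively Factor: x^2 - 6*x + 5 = (x - 5)*(x - 1)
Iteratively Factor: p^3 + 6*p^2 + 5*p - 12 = (p + 4)*(p^2 + 2*p - 3) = (p + 3)*(p + 4)*(p - 1)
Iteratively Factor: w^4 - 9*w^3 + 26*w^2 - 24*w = (w)*(w^3 - 9*w^2 + 26*w - 24) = w*(w - 2)*(w^2 - 7*w + 12) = w*(w - 3)*(w - 2)*(w - 4)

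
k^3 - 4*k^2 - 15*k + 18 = (k - 6)*(k - 1)*(k + 3)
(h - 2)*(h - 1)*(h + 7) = h^3 + 4*h^2 - 19*h + 14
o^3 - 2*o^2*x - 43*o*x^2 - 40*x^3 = (o - 8*x)*(o + x)*(o + 5*x)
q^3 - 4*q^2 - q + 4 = (q - 4)*(q - 1)*(q + 1)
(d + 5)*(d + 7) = d^2 + 12*d + 35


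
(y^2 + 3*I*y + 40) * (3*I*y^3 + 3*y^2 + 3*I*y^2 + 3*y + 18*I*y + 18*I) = 3*I*y^5 - 6*y^4 + 3*I*y^4 - 6*y^3 + 147*I*y^3 + 66*y^2 + 147*I*y^2 + 66*y + 720*I*y + 720*I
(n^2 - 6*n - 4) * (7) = 7*n^2 - 42*n - 28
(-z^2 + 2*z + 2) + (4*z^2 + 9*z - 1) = 3*z^2 + 11*z + 1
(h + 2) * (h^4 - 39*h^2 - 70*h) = h^5 + 2*h^4 - 39*h^3 - 148*h^2 - 140*h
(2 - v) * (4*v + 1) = -4*v^2 + 7*v + 2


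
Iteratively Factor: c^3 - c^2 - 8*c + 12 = (c + 3)*(c^2 - 4*c + 4) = (c - 2)*(c + 3)*(c - 2)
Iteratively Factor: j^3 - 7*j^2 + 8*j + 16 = (j + 1)*(j^2 - 8*j + 16) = (j - 4)*(j + 1)*(j - 4)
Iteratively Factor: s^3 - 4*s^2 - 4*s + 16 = (s - 4)*(s^2 - 4) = (s - 4)*(s - 2)*(s + 2)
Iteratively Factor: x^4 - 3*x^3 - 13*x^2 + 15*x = (x - 5)*(x^3 + 2*x^2 - 3*x) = (x - 5)*(x + 3)*(x^2 - x) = x*(x - 5)*(x + 3)*(x - 1)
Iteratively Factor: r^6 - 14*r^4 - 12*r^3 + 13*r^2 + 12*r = (r + 1)*(r^5 - r^4 - 13*r^3 + r^2 + 12*r) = (r - 1)*(r + 1)*(r^4 - 13*r^2 - 12*r) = (r - 4)*(r - 1)*(r + 1)*(r^3 + 4*r^2 + 3*r) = (r - 4)*(r - 1)*(r + 1)*(r + 3)*(r^2 + r) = (r - 4)*(r - 1)*(r + 1)^2*(r + 3)*(r)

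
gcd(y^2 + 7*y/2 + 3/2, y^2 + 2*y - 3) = y + 3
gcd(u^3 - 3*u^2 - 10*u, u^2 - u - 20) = u - 5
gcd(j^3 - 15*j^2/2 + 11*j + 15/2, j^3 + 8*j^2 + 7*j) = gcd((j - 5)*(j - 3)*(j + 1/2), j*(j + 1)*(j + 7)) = 1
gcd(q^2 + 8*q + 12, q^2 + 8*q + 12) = q^2 + 8*q + 12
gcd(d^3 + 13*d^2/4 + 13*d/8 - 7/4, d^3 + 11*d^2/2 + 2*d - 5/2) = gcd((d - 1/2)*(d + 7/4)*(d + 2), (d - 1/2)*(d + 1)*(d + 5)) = d - 1/2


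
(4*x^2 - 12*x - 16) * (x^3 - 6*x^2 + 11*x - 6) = 4*x^5 - 36*x^4 + 100*x^3 - 60*x^2 - 104*x + 96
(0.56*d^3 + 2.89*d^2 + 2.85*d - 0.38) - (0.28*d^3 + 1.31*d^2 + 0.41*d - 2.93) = 0.28*d^3 + 1.58*d^2 + 2.44*d + 2.55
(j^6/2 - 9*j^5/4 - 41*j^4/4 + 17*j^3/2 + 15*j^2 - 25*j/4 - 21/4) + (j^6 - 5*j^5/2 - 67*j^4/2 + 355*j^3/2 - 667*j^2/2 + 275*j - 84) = 3*j^6/2 - 19*j^5/4 - 175*j^4/4 + 186*j^3 - 637*j^2/2 + 1075*j/4 - 357/4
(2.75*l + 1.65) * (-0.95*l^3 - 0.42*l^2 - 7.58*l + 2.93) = -2.6125*l^4 - 2.7225*l^3 - 21.538*l^2 - 4.4495*l + 4.8345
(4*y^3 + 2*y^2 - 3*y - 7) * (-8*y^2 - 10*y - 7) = -32*y^5 - 56*y^4 - 24*y^3 + 72*y^2 + 91*y + 49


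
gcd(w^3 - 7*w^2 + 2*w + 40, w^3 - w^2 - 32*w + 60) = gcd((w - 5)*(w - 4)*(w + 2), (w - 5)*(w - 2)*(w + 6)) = w - 5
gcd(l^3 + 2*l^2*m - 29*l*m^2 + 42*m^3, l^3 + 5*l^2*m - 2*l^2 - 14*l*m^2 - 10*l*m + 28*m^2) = l^2 + 5*l*m - 14*m^2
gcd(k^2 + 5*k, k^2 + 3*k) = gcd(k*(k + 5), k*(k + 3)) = k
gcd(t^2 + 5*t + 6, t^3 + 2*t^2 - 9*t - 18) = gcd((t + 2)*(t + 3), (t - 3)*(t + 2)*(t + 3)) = t^2 + 5*t + 6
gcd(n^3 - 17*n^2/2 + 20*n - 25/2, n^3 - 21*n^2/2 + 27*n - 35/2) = n^2 - 7*n/2 + 5/2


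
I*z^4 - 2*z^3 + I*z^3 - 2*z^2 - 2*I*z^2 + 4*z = z*(z + 2)*(z + 2*I)*(I*z - I)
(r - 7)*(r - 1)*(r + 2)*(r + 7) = r^4 + r^3 - 51*r^2 - 49*r + 98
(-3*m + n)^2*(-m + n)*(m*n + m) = -9*m^4*n - 9*m^4 + 15*m^3*n^2 + 15*m^3*n - 7*m^2*n^3 - 7*m^2*n^2 + m*n^4 + m*n^3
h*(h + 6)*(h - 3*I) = h^3 + 6*h^2 - 3*I*h^2 - 18*I*h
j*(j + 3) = j^2 + 3*j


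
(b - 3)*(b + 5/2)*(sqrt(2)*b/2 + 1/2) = sqrt(2)*b^3/2 - sqrt(2)*b^2/4 + b^2/2 - 15*sqrt(2)*b/4 - b/4 - 15/4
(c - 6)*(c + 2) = c^2 - 4*c - 12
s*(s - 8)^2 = s^3 - 16*s^2 + 64*s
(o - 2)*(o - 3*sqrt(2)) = o^2 - 3*sqrt(2)*o - 2*o + 6*sqrt(2)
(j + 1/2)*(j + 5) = j^2 + 11*j/2 + 5/2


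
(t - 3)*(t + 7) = t^2 + 4*t - 21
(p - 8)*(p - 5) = p^2 - 13*p + 40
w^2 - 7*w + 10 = (w - 5)*(w - 2)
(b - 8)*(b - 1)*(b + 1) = b^3 - 8*b^2 - b + 8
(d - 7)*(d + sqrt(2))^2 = d^3 - 7*d^2 + 2*sqrt(2)*d^2 - 14*sqrt(2)*d + 2*d - 14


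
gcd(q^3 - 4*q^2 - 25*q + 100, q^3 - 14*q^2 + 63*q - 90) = q - 5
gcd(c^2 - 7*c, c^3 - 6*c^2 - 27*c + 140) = c - 7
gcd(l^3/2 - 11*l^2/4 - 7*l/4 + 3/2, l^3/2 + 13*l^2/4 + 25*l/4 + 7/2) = l + 1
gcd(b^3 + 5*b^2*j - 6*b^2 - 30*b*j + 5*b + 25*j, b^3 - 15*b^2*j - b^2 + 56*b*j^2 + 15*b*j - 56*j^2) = b - 1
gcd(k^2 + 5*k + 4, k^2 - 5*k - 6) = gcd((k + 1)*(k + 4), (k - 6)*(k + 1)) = k + 1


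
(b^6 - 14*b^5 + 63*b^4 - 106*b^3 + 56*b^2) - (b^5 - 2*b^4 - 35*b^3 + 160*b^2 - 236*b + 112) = b^6 - 15*b^5 + 65*b^4 - 71*b^3 - 104*b^2 + 236*b - 112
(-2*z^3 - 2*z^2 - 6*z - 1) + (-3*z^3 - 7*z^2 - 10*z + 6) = -5*z^3 - 9*z^2 - 16*z + 5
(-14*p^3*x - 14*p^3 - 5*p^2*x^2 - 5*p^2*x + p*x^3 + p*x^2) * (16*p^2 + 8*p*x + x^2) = -224*p^5*x - 224*p^5 - 192*p^4*x^2 - 192*p^4*x - 38*p^3*x^3 - 38*p^3*x^2 + 3*p^2*x^4 + 3*p^2*x^3 + p*x^5 + p*x^4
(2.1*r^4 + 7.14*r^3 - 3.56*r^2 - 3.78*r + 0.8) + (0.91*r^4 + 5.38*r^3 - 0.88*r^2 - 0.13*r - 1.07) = 3.01*r^4 + 12.52*r^3 - 4.44*r^2 - 3.91*r - 0.27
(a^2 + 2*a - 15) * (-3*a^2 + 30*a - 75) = -3*a^4 + 24*a^3 + 30*a^2 - 600*a + 1125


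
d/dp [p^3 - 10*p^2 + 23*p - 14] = 3*p^2 - 20*p + 23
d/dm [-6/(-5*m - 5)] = -6/(5*(m + 1)^2)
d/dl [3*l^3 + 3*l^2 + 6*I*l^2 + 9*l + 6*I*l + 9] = 9*l^2 + l*(6 + 12*I) + 9 + 6*I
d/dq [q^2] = 2*q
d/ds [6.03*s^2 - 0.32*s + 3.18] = 12.06*s - 0.32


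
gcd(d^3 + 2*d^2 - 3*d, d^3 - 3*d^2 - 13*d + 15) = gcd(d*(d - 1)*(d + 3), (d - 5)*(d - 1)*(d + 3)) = d^2 + 2*d - 3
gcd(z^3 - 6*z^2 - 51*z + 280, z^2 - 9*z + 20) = z - 5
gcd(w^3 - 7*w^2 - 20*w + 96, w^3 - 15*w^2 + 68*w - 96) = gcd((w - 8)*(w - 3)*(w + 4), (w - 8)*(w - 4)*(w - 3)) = w^2 - 11*w + 24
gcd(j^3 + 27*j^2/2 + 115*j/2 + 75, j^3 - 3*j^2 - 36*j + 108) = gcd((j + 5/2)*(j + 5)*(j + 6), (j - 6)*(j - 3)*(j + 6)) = j + 6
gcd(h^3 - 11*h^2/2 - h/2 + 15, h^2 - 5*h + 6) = h - 2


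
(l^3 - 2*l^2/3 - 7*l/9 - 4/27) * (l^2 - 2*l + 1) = l^5 - 8*l^4/3 + 14*l^3/9 + 20*l^2/27 - 13*l/27 - 4/27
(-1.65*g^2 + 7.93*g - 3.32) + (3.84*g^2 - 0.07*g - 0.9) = 2.19*g^2 + 7.86*g - 4.22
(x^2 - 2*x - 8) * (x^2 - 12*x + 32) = x^4 - 14*x^3 + 48*x^2 + 32*x - 256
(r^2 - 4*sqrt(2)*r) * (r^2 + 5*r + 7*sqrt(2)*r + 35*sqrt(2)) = r^4 + 3*sqrt(2)*r^3 + 5*r^3 - 56*r^2 + 15*sqrt(2)*r^2 - 280*r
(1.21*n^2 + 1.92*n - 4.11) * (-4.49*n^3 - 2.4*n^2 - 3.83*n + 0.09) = -5.4329*n^5 - 11.5248*n^4 + 9.2116*n^3 + 2.6193*n^2 + 15.9141*n - 0.3699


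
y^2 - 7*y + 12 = (y - 4)*(y - 3)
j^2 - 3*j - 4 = (j - 4)*(j + 1)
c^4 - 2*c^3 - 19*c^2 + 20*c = c*(c - 5)*(c - 1)*(c + 4)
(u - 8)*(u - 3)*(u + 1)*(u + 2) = u^4 - 8*u^3 - 7*u^2 + 50*u + 48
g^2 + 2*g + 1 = (g + 1)^2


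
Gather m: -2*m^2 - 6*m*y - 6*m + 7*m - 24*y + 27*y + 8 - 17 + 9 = -2*m^2 + m*(1 - 6*y) + 3*y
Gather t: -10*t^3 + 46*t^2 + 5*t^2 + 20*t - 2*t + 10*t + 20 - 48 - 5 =-10*t^3 + 51*t^2 + 28*t - 33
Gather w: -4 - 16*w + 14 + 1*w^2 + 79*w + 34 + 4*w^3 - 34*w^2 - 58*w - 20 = 4*w^3 - 33*w^2 + 5*w + 24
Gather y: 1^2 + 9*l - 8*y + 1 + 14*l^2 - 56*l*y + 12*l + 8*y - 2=14*l^2 - 56*l*y + 21*l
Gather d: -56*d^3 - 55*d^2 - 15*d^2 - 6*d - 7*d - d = -56*d^3 - 70*d^2 - 14*d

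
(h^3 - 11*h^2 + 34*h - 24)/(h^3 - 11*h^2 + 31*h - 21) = (h^2 - 10*h + 24)/(h^2 - 10*h + 21)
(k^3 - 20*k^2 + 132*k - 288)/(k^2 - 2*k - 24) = (k^2 - 14*k + 48)/(k + 4)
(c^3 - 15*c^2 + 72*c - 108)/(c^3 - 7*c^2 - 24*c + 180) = (c - 3)/(c + 5)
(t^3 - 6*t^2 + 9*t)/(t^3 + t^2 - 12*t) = (t - 3)/(t + 4)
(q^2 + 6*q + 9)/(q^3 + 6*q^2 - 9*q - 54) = (q + 3)/(q^2 + 3*q - 18)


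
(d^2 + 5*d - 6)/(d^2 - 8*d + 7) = (d + 6)/(d - 7)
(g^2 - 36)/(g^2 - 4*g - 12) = (g + 6)/(g + 2)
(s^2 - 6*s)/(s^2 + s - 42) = s/(s + 7)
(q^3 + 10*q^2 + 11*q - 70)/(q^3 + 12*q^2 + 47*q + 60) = (q^2 + 5*q - 14)/(q^2 + 7*q + 12)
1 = 1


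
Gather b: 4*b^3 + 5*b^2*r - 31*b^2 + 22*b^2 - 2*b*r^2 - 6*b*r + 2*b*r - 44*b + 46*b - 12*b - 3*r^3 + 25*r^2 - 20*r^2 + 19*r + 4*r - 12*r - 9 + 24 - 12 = 4*b^3 + b^2*(5*r - 9) + b*(-2*r^2 - 4*r - 10) - 3*r^3 + 5*r^2 + 11*r + 3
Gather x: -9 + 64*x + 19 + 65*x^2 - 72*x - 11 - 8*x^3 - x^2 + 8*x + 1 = -8*x^3 + 64*x^2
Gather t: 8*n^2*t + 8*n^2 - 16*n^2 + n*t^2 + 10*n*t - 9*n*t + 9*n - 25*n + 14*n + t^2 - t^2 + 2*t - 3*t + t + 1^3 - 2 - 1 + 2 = -8*n^2 + n*t^2 - 2*n + t*(8*n^2 + n)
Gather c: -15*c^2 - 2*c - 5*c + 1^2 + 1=-15*c^2 - 7*c + 2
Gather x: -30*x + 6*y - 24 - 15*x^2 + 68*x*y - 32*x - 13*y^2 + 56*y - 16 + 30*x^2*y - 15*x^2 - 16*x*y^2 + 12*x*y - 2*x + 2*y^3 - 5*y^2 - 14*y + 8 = x^2*(30*y - 30) + x*(-16*y^2 + 80*y - 64) + 2*y^3 - 18*y^2 + 48*y - 32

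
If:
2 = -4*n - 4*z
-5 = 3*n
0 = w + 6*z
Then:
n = -5/3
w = -7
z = 7/6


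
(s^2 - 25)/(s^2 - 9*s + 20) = (s + 5)/(s - 4)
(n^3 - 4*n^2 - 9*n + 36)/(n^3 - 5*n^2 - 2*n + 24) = (n + 3)/(n + 2)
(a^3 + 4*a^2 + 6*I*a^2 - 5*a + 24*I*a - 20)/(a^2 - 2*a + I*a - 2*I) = (a^2 + a*(4 + 5*I) + 20*I)/(a - 2)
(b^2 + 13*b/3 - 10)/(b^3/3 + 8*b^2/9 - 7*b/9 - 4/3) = 3*(3*b^2 + 13*b - 30)/(3*b^3 + 8*b^2 - 7*b - 12)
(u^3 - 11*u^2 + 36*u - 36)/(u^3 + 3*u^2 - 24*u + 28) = (u^2 - 9*u + 18)/(u^2 + 5*u - 14)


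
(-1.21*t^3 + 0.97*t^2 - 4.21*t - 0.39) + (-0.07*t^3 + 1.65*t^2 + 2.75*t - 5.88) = -1.28*t^3 + 2.62*t^2 - 1.46*t - 6.27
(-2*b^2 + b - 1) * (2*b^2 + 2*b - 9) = -4*b^4 - 2*b^3 + 18*b^2 - 11*b + 9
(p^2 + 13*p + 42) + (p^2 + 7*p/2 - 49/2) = 2*p^2 + 33*p/2 + 35/2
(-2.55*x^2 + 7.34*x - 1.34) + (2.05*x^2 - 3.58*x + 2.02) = -0.5*x^2 + 3.76*x + 0.68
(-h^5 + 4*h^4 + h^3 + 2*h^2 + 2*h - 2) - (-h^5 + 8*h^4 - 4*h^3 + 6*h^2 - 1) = -4*h^4 + 5*h^3 - 4*h^2 + 2*h - 1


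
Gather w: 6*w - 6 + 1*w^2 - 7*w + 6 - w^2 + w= 0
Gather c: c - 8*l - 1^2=c - 8*l - 1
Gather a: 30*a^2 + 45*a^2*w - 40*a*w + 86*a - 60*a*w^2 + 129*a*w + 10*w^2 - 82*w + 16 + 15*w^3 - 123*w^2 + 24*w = a^2*(45*w + 30) + a*(-60*w^2 + 89*w + 86) + 15*w^3 - 113*w^2 - 58*w + 16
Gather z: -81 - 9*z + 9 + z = -8*z - 72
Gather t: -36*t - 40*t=-76*t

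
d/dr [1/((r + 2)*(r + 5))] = (-2*r - 7)/(r^4 + 14*r^3 + 69*r^2 + 140*r + 100)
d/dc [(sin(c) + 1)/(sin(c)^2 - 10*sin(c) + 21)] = (-2*sin(c) + cos(c)^2 + 30)*cos(c)/(sin(c)^2 - 10*sin(c) + 21)^2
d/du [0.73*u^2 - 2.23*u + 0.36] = 1.46*u - 2.23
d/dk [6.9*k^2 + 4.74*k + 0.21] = 13.8*k + 4.74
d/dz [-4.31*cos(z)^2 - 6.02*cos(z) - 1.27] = (8.62*cos(z) + 6.02)*sin(z)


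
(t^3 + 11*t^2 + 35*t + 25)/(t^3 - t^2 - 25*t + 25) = (t^2 + 6*t + 5)/(t^2 - 6*t + 5)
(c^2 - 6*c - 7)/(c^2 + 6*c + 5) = (c - 7)/(c + 5)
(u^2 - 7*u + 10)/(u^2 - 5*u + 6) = (u - 5)/(u - 3)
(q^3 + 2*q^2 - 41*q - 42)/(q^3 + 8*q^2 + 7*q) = (q - 6)/q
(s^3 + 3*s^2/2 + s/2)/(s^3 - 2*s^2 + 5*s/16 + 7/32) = 16*s*(2*s^2 + 3*s + 1)/(32*s^3 - 64*s^2 + 10*s + 7)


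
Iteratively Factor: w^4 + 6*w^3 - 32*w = (w - 2)*(w^3 + 8*w^2 + 16*w) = (w - 2)*(w + 4)*(w^2 + 4*w) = w*(w - 2)*(w + 4)*(w + 4)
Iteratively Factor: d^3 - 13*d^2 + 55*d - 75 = (d - 5)*(d^2 - 8*d + 15) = (d - 5)*(d - 3)*(d - 5)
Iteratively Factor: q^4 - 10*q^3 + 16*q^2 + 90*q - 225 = (q - 3)*(q^3 - 7*q^2 - 5*q + 75) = (q - 5)*(q - 3)*(q^2 - 2*q - 15) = (q - 5)*(q - 3)*(q + 3)*(q - 5)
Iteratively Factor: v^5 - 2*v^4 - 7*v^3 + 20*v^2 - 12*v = (v + 3)*(v^4 - 5*v^3 + 8*v^2 - 4*v) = (v - 2)*(v + 3)*(v^3 - 3*v^2 + 2*v) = (v - 2)^2*(v + 3)*(v^2 - v) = v*(v - 2)^2*(v + 3)*(v - 1)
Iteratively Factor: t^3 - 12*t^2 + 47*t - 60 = (t - 5)*(t^2 - 7*t + 12) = (t - 5)*(t - 3)*(t - 4)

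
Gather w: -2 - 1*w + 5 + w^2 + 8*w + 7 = w^2 + 7*w + 10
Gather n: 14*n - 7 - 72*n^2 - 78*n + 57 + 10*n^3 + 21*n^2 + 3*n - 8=10*n^3 - 51*n^2 - 61*n + 42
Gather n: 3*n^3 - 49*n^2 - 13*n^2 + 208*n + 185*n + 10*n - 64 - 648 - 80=3*n^3 - 62*n^2 + 403*n - 792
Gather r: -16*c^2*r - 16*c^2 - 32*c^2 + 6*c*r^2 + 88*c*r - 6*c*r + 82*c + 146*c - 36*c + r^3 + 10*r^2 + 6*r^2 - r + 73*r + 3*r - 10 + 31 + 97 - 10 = -48*c^2 + 192*c + r^3 + r^2*(6*c + 16) + r*(-16*c^2 + 82*c + 75) + 108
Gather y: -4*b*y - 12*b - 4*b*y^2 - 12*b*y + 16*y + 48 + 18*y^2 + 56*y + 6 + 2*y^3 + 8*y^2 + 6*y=-12*b + 2*y^3 + y^2*(26 - 4*b) + y*(78 - 16*b) + 54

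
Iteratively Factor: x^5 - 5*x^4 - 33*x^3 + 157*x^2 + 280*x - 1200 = (x + 4)*(x^4 - 9*x^3 + 3*x^2 + 145*x - 300) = (x - 3)*(x + 4)*(x^3 - 6*x^2 - 15*x + 100) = (x - 3)*(x + 4)^2*(x^2 - 10*x + 25) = (x - 5)*(x - 3)*(x + 4)^2*(x - 5)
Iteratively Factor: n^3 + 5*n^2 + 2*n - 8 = (n - 1)*(n^2 + 6*n + 8) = (n - 1)*(n + 2)*(n + 4)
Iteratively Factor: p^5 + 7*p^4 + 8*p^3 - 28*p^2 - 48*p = (p + 3)*(p^4 + 4*p^3 - 4*p^2 - 16*p) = (p - 2)*(p + 3)*(p^3 + 6*p^2 + 8*p) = (p - 2)*(p + 3)*(p + 4)*(p^2 + 2*p) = p*(p - 2)*(p + 3)*(p + 4)*(p + 2)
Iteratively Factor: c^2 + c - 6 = (c + 3)*(c - 2)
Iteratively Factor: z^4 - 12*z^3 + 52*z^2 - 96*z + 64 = (z - 2)*(z^3 - 10*z^2 + 32*z - 32) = (z - 2)^2*(z^2 - 8*z + 16) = (z - 4)*(z - 2)^2*(z - 4)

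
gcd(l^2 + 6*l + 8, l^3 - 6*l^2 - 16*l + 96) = l + 4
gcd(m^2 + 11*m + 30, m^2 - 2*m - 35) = m + 5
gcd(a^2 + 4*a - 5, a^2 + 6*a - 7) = a - 1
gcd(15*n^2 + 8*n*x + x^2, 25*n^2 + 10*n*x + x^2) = 5*n + x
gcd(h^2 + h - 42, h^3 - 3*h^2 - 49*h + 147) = h + 7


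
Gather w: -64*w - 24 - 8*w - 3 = -72*w - 27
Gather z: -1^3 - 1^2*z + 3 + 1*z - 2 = 0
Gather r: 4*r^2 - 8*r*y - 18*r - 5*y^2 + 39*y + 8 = 4*r^2 + r*(-8*y - 18) - 5*y^2 + 39*y + 8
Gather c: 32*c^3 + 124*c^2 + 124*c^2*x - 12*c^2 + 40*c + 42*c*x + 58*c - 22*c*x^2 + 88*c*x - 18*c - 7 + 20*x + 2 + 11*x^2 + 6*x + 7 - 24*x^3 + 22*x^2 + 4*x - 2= 32*c^3 + c^2*(124*x + 112) + c*(-22*x^2 + 130*x + 80) - 24*x^3 + 33*x^2 + 30*x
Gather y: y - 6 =y - 6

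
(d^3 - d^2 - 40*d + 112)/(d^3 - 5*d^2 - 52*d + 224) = (d - 4)/(d - 8)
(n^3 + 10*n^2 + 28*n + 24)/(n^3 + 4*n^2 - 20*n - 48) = (n + 2)/(n - 4)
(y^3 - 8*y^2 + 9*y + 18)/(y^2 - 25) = (y^3 - 8*y^2 + 9*y + 18)/(y^2 - 25)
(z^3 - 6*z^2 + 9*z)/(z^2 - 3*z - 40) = z*(-z^2 + 6*z - 9)/(-z^2 + 3*z + 40)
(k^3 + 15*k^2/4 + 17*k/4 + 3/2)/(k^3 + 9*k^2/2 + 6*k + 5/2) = (4*k^2 + 11*k + 6)/(2*(2*k^2 + 7*k + 5))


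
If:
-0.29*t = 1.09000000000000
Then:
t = -3.76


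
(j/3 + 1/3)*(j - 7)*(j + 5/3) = j^3/3 - 13*j^2/9 - 17*j/3 - 35/9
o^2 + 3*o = o*(o + 3)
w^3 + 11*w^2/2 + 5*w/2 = w*(w + 1/2)*(w + 5)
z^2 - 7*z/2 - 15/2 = (z - 5)*(z + 3/2)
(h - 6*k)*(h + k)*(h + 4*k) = h^3 - h^2*k - 26*h*k^2 - 24*k^3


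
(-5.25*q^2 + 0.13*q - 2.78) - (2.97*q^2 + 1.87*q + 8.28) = -8.22*q^2 - 1.74*q - 11.06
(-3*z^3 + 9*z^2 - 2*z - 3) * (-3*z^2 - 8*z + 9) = 9*z^5 - 3*z^4 - 93*z^3 + 106*z^2 + 6*z - 27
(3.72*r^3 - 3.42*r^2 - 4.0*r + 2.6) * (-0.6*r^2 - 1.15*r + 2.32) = -2.232*r^5 - 2.226*r^4 + 14.9634*r^3 - 4.8944*r^2 - 12.27*r + 6.032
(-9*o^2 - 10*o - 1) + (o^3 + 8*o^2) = o^3 - o^2 - 10*o - 1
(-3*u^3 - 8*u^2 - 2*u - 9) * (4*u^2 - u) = -12*u^5 - 29*u^4 - 34*u^2 + 9*u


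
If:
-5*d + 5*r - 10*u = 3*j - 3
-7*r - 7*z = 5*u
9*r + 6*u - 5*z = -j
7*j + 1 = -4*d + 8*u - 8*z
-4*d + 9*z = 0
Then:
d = 3/18665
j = 979/11199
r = -8069/55995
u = 11291/55995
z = 4/55995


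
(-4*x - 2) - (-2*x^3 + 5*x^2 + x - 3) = 2*x^3 - 5*x^2 - 5*x + 1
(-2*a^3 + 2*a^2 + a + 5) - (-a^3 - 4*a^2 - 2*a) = -a^3 + 6*a^2 + 3*a + 5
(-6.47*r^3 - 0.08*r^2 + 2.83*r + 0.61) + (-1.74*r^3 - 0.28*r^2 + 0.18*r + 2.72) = -8.21*r^3 - 0.36*r^2 + 3.01*r + 3.33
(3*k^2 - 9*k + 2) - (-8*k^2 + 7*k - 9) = 11*k^2 - 16*k + 11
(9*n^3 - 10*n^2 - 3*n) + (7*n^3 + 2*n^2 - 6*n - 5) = 16*n^3 - 8*n^2 - 9*n - 5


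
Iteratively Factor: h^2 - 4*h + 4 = (h - 2)*(h - 2)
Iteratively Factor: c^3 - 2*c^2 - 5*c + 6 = (c - 3)*(c^2 + c - 2) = (c - 3)*(c - 1)*(c + 2)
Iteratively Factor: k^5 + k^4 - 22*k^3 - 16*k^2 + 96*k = (k + 4)*(k^4 - 3*k^3 - 10*k^2 + 24*k) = (k - 2)*(k + 4)*(k^3 - k^2 - 12*k) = (k - 2)*(k + 3)*(k + 4)*(k^2 - 4*k) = (k - 4)*(k - 2)*(k + 3)*(k + 4)*(k)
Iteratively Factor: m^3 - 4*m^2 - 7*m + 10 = (m - 1)*(m^2 - 3*m - 10) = (m - 5)*(m - 1)*(m + 2)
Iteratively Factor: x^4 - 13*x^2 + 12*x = (x - 1)*(x^3 + x^2 - 12*x) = x*(x - 1)*(x^2 + x - 12) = x*(x - 3)*(x - 1)*(x + 4)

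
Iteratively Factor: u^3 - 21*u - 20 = (u + 4)*(u^2 - 4*u - 5) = (u + 1)*(u + 4)*(u - 5)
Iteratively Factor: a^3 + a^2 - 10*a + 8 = (a - 2)*(a^2 + 3*a - 4) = (a - 2)*(a + 4)*(a - 1)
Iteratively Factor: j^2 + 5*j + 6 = (j + 3)*(j + 2)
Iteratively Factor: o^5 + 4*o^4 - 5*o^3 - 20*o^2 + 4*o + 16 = (o + 4)*(o^4 - 5*o^2 + 4) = (o + 1)*(o + 4)*(o^3 - o^2 - 4*o + 4) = (o - 2)*(o + 1)*(o + 4)*(o^2 + o - 2) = (o - 2)*(o - 1)*(o + 1)*(o + 4)*(o + 2)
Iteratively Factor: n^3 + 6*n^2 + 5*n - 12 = (n + 3)*(n^2 + 3*n - 4) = (n + 3)*(n + 4)*(n - 1)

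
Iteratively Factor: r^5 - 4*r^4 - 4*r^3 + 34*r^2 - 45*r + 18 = (r - 1)*(r^4 - 3*r^3 - 7*r^2 + 27*r - 18) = (r - 2)*(r - 1)*(r^3 - r^2 - 9*r + 9) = (r - 3)*(r - 2)*(r - 1)*(r^2 + 2*r - 3) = (r - 3)*(r - 2)*(r - 1)*(r + 3)*(r - 1)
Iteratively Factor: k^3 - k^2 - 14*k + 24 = (k - 3)*(k^2 + 2*k - 8) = (k - 3)*(k + 4)*(k - 2)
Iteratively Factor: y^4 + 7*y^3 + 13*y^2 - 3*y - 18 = (y + 3)*(y^3 + 4*y^2 + y - 6) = (y + 2)*(y + 3)*(y^2 + 2*y - 3) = (y + 2)*(y + 3)^2*(y - 1)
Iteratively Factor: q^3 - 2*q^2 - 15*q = (q + 3)*(q^2 - 5*q) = (q - 5)*(q + 3)*(q)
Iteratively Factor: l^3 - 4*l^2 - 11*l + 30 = (l - 5)*(l^2 + l - 6) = (l - 5)*(l - 2)*(l + 3)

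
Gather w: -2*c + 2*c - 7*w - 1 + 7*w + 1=0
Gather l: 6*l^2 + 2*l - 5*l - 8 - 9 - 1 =6*l^2 - 3*l - 18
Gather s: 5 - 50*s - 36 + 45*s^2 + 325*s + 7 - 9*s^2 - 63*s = 36*s^2 + 212*s - 24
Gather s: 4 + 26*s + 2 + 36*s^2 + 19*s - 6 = 36*s^2 + 45*s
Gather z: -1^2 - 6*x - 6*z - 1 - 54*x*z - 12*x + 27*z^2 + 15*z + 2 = -18*x + 27*z^2 + z*(9 - 54*x)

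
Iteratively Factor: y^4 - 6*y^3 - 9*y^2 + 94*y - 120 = (y - 5)*(y^3 - y^2 - 14*y + 24) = (y - 5)*(y - 2)*(y^2 + y - 12) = (y - 5)*(y - 2)*(y + 4)*(y - 3)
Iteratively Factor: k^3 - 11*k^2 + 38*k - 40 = (k - 5)*(k^2 - 6*k + 8) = (k - 5)*(k - 4)*(k - 2)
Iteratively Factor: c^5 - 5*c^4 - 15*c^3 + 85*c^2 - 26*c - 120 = (c + 1)*(c^4 - 6*c^3 - 9*c^2 + 94*c - 120) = (c + 1)*(c + 4)*(c^3 - 10*c^2 + 31*c - 30) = (c - 3)*(c + 1)*(c + 4)*(c^2 - 7*c + 10) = (c - 3)*(c - 2)*(c + 1)*(c + 4)*(c - 5)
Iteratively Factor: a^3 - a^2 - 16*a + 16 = (a - 1)*(a^2 - 16) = (a - 1)*(a + 4)*(a - 4)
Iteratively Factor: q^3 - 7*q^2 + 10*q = (q - 2)*(q^2 - 5*q) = q*(q - 2)*(q - 5)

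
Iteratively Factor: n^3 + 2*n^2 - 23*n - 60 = (n + 4)*(n^2 - 2*n - 15) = (n + 3)*(n + 4)*(n - 5)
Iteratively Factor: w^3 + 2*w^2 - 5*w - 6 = (w + 1)*(w^2 + w - 6) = (w + 1)*(w + 3)*(w - 2)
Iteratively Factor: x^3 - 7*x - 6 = (x + 2)*(x^2 - 2*x - 3) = (x + 1)*(x + 2)*(x - 3)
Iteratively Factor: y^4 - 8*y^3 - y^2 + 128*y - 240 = (y - 4)*(y^3 - 4*y^2 - 17*y + 60) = (y - 5)*(y - 4)*(y^2 + y - 12) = (y - 5)*(y - 4)*(y + 4)*(y - 3)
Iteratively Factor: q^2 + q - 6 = (q + 3)*(q - 2)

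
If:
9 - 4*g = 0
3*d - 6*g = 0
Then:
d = 9/2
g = 9/4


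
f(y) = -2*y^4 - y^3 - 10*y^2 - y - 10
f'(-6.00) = 1739.00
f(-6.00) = -2740.00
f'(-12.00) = 13631.00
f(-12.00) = -41182.00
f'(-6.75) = 2457.69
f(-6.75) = -4303.21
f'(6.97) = -2995.01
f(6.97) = -5561.60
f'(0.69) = -18.86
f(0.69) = -16.23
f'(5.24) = -1339.20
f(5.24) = -1941.53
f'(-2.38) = 137.46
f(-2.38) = -114.95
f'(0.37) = -9.22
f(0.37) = -11.83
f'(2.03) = -120.89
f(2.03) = -95.57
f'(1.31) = -50.33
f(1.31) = -36.61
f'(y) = -8*y^3 - 3*y^2 - 20*y - 1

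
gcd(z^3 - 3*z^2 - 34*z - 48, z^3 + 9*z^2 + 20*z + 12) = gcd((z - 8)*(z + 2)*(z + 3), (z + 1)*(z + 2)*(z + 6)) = z + 2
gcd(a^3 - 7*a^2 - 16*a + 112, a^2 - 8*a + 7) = a - 7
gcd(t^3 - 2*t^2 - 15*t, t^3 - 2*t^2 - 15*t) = t^3 - 2*t^2 - 15*t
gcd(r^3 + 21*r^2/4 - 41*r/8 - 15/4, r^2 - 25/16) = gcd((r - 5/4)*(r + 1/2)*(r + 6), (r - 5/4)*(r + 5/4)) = r - 5/4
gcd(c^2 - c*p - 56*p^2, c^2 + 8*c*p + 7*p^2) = c + 7*p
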